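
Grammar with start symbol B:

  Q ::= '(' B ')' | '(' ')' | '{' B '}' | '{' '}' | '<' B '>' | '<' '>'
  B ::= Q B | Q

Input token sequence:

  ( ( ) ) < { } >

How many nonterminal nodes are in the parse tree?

8

[B [Q ( [B [Q ( )]] )] [B [Q < [B [Q { }]] >]]]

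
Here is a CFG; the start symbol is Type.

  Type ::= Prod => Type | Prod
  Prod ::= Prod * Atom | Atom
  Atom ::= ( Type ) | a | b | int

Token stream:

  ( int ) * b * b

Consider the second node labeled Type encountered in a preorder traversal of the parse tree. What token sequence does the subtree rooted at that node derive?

[Type [Prod [Prod [Prod [Atom ( [Type [Prod [Atom int]]] )]] * [Atom b]] * [Atom b]]]

int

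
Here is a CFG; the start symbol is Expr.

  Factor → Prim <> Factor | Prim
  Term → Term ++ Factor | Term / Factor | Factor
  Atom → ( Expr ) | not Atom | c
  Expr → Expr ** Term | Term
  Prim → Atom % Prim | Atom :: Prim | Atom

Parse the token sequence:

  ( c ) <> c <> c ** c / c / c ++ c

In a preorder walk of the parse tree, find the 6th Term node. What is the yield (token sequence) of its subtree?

c

[Expr [Expr [Term [Factor [Prim [Atom ( [Expr [Term [Factor [Prim [Atom c]]]]] )]] <> [Factor [Prim [Atom c]] <> [Factor [Prim [Atom c]]]]]]] ** [Term [Term [Term [Term [Factor [Prim [Atom c]]]] / [Factor [Prim [Atom c]]]] / [Factor [Prim [Atom c]]]] ++ [Factor [Prim [Atom c]]]]]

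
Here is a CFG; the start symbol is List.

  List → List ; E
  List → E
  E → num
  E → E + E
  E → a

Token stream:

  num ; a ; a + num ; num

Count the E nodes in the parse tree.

[List [List [List [List [E num]] ; [E a]] ; [E [E a] + [E num]]] ; [E num]]

6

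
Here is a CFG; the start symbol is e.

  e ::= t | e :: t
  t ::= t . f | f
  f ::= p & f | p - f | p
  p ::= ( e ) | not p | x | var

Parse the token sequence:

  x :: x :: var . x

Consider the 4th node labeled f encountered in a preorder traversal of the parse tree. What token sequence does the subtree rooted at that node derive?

[e [e [e [t [f [p x]]]] :: [t [f [p x]]]] :: [t [t [f [p var]]] . [f [p x]]]]

x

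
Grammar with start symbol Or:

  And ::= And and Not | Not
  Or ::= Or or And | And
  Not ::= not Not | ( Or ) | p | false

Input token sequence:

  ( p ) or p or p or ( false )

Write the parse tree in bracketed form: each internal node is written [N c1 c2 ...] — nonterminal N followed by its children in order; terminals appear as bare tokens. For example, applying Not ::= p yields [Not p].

[Or [Or [Or [Or [And [Not ( [Or [And [Not p]]] )]]] or [And [Not p]]] or [And [Not p]]] or [And [Not ( [Or [And [Not false]]] )]]]

Or
Or or And
Or or And or And
Or or And or And or And
And or And or And or And
Not or And or And or And
( Or ) or And or And or And
( And ) or And or And or And
( Not ) or And or And or And
( p ) or And or And or And
( p ) or Not or And or And
( p ) or p or And or And
( p ) or p or Not or And
( p ) or p or p or And
( p ) or p or p or Not
( p ) or p or p or ( Or )
( p ) or p or p or ( And )
( p ) or p or p or ( Not )
( p ) or p or p or ( false )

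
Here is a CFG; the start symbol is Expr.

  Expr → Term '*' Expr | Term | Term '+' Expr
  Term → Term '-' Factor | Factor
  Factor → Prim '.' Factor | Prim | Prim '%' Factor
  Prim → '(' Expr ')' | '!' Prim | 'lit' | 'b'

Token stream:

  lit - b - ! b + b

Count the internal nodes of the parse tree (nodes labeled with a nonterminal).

[Expr [Term [Term [Term [Factor [Prim lit]]] - [Factor [Prim b]]] - [Factor [Prim ! [Prim b]]]] + [Expr [Term [Factor [Prim b]]]]]

15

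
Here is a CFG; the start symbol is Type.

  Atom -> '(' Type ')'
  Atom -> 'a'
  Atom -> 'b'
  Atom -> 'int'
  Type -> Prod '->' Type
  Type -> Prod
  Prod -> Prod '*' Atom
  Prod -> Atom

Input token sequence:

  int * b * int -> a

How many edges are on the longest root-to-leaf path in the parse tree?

[Type [Prod [Prod [Prod [Atom int]] * [Atom b]] * [Atom int]] -> [Type [Prod [Atom a]]]]

5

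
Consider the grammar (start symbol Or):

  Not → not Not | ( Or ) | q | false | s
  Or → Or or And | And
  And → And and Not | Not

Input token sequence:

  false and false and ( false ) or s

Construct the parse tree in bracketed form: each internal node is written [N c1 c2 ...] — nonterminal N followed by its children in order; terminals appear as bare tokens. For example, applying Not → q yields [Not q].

[Or [Or [And [And [And [Not false]] and [Not false]] and [Not ( [Or [And [Not false]]] )]]] or [And [Not s]]]

Or
Or or And
And or And
And and Not or And
And and Not and Not or And
Not and Not and Not or And
false and Not and Not or And
false and false and Not or And
false and false and ( Or ) or And
false and false and ( And ) or And
false and false and ( Not ) or And
false and false and ( false ) or And
false and false and ( false ) or Not
false and false and ( false ) or s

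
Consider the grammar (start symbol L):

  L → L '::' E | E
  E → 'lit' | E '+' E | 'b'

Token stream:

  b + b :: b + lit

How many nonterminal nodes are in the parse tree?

[L [L [E [E b] + [E b]]] :: [E [E b] + [E lit]]]

8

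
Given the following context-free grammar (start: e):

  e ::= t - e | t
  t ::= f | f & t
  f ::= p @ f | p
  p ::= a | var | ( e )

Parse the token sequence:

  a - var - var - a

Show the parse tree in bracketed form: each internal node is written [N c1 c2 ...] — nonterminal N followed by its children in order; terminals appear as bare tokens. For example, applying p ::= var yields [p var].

e
t - e
f - e
p - e
a - e
a - t - e
a - f - e
a - p - e
a - var - e
a - var - t - e
a - var - f - e
a - var - p - e
a - var - var - e
a - var - var - t
a - var - var - f
a - var - var - p
a - var - var - a

[e [t [f [p a]]] - [e [t [f [p var]]] - [e [t [f [p var]]] - [e [t [f [p a]]]]]]]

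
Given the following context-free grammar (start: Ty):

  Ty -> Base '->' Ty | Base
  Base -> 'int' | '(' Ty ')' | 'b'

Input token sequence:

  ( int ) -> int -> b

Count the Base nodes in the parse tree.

[Ty [Base ( [Ty [Base int]] )] -> [Ty [Base int] -> [Ty [Base b]]]]

4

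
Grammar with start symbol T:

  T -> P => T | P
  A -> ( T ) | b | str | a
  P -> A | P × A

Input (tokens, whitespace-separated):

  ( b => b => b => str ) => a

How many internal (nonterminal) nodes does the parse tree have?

[T [P [A ( [T [P [A b]] => [T [P [A b]] => [T [P [A b]] => [T [P [A str]]]]]] )]] => [T [P [A a]]]]

18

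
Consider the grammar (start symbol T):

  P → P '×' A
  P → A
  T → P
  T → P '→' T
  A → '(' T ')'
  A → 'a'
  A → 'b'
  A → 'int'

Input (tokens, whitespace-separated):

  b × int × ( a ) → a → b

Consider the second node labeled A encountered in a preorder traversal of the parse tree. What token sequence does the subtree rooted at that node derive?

[T [P [P [P [A b]] × [A int]] × [A ( [T [P [A a]]] )]] → [T [P [A a]] → [T [P [A b]]]]]

int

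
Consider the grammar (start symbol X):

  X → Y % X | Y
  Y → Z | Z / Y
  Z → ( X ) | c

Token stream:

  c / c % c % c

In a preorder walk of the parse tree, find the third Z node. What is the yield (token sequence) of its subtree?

c

[X [Y [Z c] / [Y [Z c]]] % [X [Y [Z c]] % [X [Y [Z c]]]]]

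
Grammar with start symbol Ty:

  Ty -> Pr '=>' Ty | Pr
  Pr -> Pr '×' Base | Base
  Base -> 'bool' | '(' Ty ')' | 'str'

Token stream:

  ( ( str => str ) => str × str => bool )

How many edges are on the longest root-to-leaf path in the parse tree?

[Ty [Pr [Base ( [Ty [Pr [Base ( [Ty [Pr [Base str]] => [Ty [Pr [Base str]]]] )]] => [Ty [Pr [Pr [Base str]] × [Base str]] => [Ty [Pr [Base bool]]]]] )]]]

10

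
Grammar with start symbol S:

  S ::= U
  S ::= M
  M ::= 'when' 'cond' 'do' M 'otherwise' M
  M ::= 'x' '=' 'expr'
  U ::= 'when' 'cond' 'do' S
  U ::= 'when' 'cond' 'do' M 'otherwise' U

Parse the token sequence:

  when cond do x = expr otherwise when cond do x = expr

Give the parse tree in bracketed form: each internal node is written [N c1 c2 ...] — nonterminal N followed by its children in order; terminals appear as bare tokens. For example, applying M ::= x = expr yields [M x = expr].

[S [U when cond do [M x = expr] otherwise [U when cond do [S [M x = expr]]]]]

S
U
when cond do M otherwise U
when cond do x = expr otherwise U
when cond do x = expr otherwise when cond do S
when cond do x = expr otherwise when cond do M
when cond do x = expr otherwise when cond do x = expr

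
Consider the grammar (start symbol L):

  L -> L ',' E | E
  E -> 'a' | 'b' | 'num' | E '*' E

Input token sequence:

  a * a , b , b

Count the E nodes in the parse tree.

5

[L [L [L [E [E a] * [E a]]] , [E b]] , [E b]]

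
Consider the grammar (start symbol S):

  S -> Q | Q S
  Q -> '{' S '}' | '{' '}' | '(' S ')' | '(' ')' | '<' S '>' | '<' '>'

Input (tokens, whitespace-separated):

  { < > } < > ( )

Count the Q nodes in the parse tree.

[S [Q { [S [Q < >]] }] [S [Q < >] [S [Q ( )]]]]

4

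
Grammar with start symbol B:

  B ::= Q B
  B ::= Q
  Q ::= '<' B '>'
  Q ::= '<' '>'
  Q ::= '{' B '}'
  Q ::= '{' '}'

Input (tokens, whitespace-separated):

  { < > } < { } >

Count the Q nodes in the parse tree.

4

[B [Q { [B [Q < >]] }] [B [Q < [B [Q { }]] >]]]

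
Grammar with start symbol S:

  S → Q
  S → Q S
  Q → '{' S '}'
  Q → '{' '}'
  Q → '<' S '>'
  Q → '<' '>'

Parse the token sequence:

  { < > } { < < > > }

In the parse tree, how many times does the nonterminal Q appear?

[S [Q { [S [Q < >]] }] [S [Q { [S [Q < [S [Q < >]] >]] }]]]

5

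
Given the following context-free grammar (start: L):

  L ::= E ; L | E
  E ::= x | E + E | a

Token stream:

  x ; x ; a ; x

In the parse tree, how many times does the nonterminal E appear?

4

[L [E x] ; [L [E x] ; [L [E a] ; [L [E x]]]]]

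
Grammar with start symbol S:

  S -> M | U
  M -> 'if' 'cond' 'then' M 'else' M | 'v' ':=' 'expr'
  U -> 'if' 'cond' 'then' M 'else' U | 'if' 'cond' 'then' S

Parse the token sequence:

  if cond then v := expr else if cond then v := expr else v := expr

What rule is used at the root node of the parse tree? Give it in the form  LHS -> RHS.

[S [M if cond then [M v := expr] else [M if cond then [M v := expr] else [M v := expr]]]]

S -> M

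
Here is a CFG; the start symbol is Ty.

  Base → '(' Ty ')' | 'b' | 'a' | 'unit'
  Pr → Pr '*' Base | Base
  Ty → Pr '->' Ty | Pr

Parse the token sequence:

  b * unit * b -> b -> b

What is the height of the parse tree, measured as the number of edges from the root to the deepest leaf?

[Ty [Pr [Pr [Pr [Base b]] * [Base unit]] * [Base b]] -> [Ty [Pr [Base b]] -> [Ty [Pr [Base b]]]]]

5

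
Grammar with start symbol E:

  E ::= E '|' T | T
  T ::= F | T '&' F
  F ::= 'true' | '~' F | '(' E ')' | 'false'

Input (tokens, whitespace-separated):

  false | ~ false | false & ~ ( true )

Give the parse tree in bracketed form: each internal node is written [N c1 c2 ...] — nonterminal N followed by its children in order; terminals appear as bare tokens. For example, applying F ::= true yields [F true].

[E [E [E [T [F false]]] | [T [F ~ [F false]]]] | [T [T [F false]] & [F ~ [F ( [E [T [F true]]] )]]]]

E
E | T
E | T | T
T | T | T
F | T | T
false | T | T
false | F | T
false | ~ F | T
false | ~ false | T
false | ~ false | T & F
false | ~ false | F & F
false | ~ false | false & F
false | ~ false | false & ~ F
false | ~ false | false & ~ ( E )
false | ~ false | false & ~ ( T )
false | ~ false | false & ~ ( F )
false | ~ false | false & ~ ( true )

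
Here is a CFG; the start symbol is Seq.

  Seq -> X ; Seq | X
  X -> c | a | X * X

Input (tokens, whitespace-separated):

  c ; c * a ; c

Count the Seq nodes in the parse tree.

[Seq [X c] ; [Seq [X [X c] * [X a]] ; [Seq [X c]]]]

3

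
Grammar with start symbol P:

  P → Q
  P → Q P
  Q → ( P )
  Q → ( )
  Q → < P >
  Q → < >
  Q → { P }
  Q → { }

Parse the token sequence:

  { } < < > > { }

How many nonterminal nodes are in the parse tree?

8

[P [Q { }] [P [Q < [P [Q < >]] >] [P [Q { }]]]]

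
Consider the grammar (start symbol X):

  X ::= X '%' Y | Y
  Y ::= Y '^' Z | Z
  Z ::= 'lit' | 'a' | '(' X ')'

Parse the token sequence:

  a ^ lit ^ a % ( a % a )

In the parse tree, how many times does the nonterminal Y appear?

[X [X [Y [Y [Y [Z a]] ^ [Z lit]] ^ [Z a]]] % [Y [Z ( [X [X [Y [Z a]]] % [Y [Z a]]] )]]]

6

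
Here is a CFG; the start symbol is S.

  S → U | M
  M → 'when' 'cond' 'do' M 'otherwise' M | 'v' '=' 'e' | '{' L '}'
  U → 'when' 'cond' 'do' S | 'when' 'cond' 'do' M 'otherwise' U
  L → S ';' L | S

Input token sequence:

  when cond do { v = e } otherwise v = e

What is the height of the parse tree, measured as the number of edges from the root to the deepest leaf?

6

[S [M when cond do [M { [L [S [M v = e]]] }] otherwise [M v = e]]]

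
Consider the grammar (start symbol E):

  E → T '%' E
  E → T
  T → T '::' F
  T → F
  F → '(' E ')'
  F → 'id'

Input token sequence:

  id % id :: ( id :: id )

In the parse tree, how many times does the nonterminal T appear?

[E [T [F id]] % [E [T [T [F id]] :: [F ( [E [T [T [F id]] :: [F id]]] )]]]]

5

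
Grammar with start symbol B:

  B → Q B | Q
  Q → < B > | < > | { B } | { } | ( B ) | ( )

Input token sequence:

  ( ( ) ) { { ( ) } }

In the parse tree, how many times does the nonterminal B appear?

[B [Q ( [B [Q ( )]] )] [B [Q { [B [Q { [B [Q ( )]] }]] }]]]

5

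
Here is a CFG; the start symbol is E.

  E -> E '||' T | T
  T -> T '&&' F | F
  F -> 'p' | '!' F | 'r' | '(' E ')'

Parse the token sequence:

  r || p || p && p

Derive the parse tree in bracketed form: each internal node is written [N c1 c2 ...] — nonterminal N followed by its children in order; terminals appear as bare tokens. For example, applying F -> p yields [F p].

E
E || T
E || T || T
T || T || T
F || T || T
r || T || T
r || F || T
r || p || T
r || p || T && F
r || p || F && F
r || p || p && F
r || p || p && p

[E [E [E [T [F r]]] || [T [F p]]] || [T [T [F p]] && [F p]]]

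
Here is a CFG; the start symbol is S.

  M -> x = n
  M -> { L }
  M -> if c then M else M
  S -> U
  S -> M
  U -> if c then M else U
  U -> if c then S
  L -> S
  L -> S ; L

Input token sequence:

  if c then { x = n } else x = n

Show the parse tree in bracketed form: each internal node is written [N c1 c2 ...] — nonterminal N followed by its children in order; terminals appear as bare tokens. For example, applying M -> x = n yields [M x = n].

S
M
if c then M else M
if c then { L } else M
if c then { S } else M
if c then { M } else M
if c then { x = n } else M
if c then { x = n } else x = n

[S [M if c then [M { [L [S [M x = n]]] }] else [M x = n]]]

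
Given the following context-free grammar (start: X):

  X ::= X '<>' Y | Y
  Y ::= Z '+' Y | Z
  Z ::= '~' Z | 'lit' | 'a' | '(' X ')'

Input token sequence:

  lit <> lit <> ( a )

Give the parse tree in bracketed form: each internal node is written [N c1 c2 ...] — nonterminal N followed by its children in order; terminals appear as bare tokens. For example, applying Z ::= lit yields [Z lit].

[X [X [X [Y [Z lit]]] <> [Y [Z lit]]] <> [Y [Z ( [X [Y [Z a]]] )]]]

X
X <> Y
X <> Y <> Y
Y <> Y <> Y
Z <> Y <> Y
lit <> Y <> Y
lit <> Z <> Y
lit <> lit <> Y
lit <> lit <> Z
lit <> lit <> ( X )
lit <> lit <> ( Y )
lit <> lit <> ( Z )
lit <> lit <> ( a )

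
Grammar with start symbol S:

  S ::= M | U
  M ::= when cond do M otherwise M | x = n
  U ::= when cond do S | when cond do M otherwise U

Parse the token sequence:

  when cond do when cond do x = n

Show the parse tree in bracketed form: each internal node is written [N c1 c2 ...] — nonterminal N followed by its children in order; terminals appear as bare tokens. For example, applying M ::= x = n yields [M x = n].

S
U
when cond do S
when cond do U
when cond do when cond do S
when cond do when cond do M
when cond do when cond do x = n

[S [U when cond do [S [U when cond do [S [M x = n]]]]]]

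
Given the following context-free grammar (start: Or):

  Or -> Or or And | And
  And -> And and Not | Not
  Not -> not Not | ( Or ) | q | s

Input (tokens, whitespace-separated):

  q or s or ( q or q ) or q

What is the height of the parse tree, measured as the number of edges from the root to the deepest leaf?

[Or [Or [Or [Or [And [Not q]]] or [And [Not s]]] or [And [Not ( [Or [Or [And [Not q]]] or [And [Not q]]] )]]] or [And [Not q]]]

8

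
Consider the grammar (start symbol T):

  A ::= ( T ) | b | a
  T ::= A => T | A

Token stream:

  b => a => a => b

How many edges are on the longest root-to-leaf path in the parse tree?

5

[T [A b] => [T [A a] => [T [A a] => [T [A b]]]]]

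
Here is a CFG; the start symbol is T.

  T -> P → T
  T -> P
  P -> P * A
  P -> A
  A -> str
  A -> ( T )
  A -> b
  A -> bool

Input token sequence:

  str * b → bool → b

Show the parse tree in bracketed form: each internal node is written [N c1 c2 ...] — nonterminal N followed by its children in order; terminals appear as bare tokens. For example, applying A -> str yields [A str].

T
P → T
P * A → T
A * A → T
str * A → T
str * b → T
str * b → P → T
str * b → A → T
str * b → bool → T
str * b → bool → P
str * b → bool → A
str * b → bool → b

[T [P [P [A str]] * [A b]] → [T [P [A bool]] → [T [P [A b]]]]]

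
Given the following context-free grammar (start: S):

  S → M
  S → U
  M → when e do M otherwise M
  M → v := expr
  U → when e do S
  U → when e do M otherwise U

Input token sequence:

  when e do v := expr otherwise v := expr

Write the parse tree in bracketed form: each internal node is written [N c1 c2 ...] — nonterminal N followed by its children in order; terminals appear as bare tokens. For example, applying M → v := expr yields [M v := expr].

S
M
when e do M otherwise M
when e do v := expr otherwise M
when e do v := expr otherwise v := expr

[S [M when e do [M v := expr] otherwise [M v := expr]]]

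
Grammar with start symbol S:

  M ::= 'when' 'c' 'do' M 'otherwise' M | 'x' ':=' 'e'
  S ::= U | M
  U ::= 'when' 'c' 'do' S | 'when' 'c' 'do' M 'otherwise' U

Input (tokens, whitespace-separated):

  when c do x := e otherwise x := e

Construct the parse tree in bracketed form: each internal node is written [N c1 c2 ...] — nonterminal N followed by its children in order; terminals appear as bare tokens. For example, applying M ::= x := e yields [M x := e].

S
M
when c do M otherwise M
when c do x := e otherwise M
when c do x := e otherwise x := e

[S [M when c do [M x := e] otherwise [M x := e]]]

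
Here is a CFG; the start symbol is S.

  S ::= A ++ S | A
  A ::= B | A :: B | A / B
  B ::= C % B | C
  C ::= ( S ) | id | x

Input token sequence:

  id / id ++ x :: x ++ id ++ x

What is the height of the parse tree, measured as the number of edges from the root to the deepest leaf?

7

[S [A [A [B [C id]]] / [B [C id]]] ++ [S [A [A [B [C x]]] :: [B [C x]]] ++ [S [A [B [C id]]] ++ [S [A [B [C x]]]]]]]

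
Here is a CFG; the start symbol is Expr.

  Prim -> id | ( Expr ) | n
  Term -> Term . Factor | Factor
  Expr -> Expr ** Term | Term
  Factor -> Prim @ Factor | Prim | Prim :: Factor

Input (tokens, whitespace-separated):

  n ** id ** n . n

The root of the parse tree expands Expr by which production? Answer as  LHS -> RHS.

[Expr [Expr [Expr [Term [Factor [Prim n]]]] ** [Term [Factor [Prim id]]]] ** [Term [Term [Factor [Prim n]]] . [Factor [Prim n]]]]

Expr -> Expr ** Term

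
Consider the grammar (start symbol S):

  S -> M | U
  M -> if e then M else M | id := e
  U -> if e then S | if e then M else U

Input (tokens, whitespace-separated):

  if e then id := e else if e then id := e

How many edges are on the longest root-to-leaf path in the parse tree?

5

[S [U if e then [M id := e] else [U if e then [S [M id := e]]]]]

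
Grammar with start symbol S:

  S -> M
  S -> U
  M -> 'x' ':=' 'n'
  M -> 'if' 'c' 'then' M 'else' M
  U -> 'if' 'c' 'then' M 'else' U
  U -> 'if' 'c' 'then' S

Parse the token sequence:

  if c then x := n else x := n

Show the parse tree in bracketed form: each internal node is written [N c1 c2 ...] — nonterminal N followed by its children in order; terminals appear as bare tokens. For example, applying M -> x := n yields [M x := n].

[S [M if c then [M x := n] else [M x := n]]]

S
M
if c then M else M
if c then x := n else M
if c then x := n else x := n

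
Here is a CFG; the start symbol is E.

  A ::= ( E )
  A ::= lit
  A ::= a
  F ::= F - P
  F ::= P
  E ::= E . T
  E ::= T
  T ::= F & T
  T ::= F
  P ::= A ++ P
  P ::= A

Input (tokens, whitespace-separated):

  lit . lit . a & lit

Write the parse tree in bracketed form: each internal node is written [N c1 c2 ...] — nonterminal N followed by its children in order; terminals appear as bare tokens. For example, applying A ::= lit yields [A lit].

E
E . T
E . T . T
T . T . T
F . T . T
P . T . T
A . T . T
lit . T . T
lit . F . T
lit . P . T
lit . A . T
lit . lit . T
lit . lit . F & T
lit . lit . P & T
lit . lit . A & T
lit . lit . a & T
lit . lit . a & F
lit . lit . a & P
lit . lit . a & A
lit . lit . a & lit

[E [E [E [T [F [P [A lit]]]]] . [T [F [P [A lit]]]]] . [T [F [P [A a]]] & [T [F [P [A lit]]]]]]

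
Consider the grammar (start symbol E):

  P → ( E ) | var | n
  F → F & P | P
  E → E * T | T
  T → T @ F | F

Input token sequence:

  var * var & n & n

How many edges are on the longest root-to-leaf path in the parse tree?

[E [E [T [F [P var]]]] * [T [F [F [F [P var]] & [P n]] & [P n]]]]

6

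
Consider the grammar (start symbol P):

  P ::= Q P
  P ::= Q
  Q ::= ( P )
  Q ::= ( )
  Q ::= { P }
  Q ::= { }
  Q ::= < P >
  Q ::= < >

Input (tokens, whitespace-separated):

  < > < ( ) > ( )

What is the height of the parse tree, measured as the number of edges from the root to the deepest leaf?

5

[P [Q < >] [P [Q < [P [Q ( )]] >] [P [Q ( )]]]]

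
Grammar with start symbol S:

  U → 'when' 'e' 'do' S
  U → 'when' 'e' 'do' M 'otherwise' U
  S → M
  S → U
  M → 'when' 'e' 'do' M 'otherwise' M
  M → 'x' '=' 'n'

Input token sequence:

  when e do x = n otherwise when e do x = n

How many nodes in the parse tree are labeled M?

[S [U when e do [M x = n] otherwise [U when e do [S [M x = n]]]]]

2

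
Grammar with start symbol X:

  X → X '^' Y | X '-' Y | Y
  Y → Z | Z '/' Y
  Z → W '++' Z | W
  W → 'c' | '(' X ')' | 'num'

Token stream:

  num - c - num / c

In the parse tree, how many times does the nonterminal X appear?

3

[X [X [X [Y [Z [W num]]]] - [Y [Z [W c]]]] - [Y [Z [W num]] / [Y [Z [W c]]]]]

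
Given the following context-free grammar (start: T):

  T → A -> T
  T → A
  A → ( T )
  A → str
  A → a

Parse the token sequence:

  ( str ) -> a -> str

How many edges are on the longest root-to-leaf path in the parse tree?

[T [A ( [T [A str]] )] -> [T [A a] -> [T [A str]]]]

4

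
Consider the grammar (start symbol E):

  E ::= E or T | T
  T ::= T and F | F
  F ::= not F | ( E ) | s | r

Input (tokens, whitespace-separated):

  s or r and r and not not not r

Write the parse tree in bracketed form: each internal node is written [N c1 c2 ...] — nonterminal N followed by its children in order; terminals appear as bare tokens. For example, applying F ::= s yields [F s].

[E [E [T [F s]]] or [T [T [T [F r]] and [F r]] and [F not [F not [F not [F r]]]]]]

E
E or T
T or T
F or T
s or T
s or T and F
s or T and F and F
s or F and F and F
s or r and F and F
s or r and r and F
s or r and r and not F
s or r and r and not not F
s or r and r and not not not F
s or r and r and not not not r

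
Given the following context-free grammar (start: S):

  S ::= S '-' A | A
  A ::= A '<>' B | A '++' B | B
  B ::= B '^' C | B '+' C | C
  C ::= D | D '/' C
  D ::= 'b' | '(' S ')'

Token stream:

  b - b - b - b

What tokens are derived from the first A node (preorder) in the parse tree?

[S [S [S [S [A [B [C [D b]]]]] - [A [B [C [D b]]]]] - [A [B [C [D b]]]]] - [A [B [C [D b]]]]]

b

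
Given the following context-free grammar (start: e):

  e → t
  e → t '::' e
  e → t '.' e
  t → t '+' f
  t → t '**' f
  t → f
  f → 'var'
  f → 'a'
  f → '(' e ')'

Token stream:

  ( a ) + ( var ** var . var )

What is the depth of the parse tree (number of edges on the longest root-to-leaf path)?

7

[e [t [t [f ( [e [t [f a]]] )]] + [f ( [e [t [t [f var]] ** [f var]] . [e [t [f var]]]] )]]]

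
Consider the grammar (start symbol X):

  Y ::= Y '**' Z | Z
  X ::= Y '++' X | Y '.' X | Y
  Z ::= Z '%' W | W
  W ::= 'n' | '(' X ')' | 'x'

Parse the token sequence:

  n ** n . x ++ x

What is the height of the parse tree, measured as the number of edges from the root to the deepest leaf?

[X [Y [Y [Z [W n]]] ** [Z [W n]]] . [X [Y [Z [W x]]] ++ [X [Y [Z [W x]]]]]]

6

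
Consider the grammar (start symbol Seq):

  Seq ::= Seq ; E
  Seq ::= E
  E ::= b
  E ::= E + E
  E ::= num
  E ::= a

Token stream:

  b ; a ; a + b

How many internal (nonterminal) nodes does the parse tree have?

8

[Seq [Seq [Seq [E b]] ; [E a]] ; [E [E a] + [E b]]]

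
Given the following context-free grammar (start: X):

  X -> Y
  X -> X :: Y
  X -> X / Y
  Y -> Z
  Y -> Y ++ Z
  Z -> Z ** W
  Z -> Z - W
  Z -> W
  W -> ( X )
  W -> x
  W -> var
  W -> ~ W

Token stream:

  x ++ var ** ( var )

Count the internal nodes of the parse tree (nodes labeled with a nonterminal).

[X [Y [Y [Z [W x]]] ++ [Z [Z [W var]] ** [W ( [X [Y [Z [W var]]]] )]]]]

13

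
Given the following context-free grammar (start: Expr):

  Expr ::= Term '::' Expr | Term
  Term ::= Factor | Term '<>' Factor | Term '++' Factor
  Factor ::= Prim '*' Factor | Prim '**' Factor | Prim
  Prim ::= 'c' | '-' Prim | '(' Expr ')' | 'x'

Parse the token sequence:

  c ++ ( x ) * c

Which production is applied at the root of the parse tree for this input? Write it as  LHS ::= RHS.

[Expr [Term [Term [Factor [Prim c]]] ++ [Factor [Prim ( [Expr [Term [Factor [Prim x]]]] )] * [Factor [Prim c]]]]]

Expr ::= Term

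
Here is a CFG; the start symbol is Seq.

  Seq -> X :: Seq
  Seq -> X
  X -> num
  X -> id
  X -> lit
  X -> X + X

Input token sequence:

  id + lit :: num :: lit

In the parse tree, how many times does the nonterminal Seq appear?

3

[Seq [X [X id] + [X lit]] :: [Seq [X num] :: [Seq [X lit]]]]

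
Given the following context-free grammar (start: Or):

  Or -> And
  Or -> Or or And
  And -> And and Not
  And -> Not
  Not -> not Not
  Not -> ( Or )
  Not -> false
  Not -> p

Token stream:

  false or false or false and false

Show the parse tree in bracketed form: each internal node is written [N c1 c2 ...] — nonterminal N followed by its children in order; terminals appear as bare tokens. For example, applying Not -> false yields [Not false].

Or
Or or And
Or or And or And
And or And or And
Not or And or And
false or And or And
false or Not or And
false or false or And
false or false or And and Not
false or false or Not and Not
false or false or false and Not
false or false or false and false

[Or [Or [Or [And [Not false]]] or [And [Not false]]] or [And [And [Not false]] and [Not false]]]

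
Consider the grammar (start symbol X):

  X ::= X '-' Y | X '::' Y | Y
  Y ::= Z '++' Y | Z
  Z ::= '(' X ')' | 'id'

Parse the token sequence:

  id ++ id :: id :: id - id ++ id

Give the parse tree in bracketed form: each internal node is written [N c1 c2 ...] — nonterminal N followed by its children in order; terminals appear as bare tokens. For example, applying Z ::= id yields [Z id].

[X [X [X [X [Y [Z id] ++ [Y [Z id]]]] :: [Y [Z id]]] :: [Y [Z id]]] - [Y [Z id] ++ [Y [Z id]]]]

X
X - Y
X :: Y - Y
X :: Y :: Y - Y
Y :: Y :: Y - Y
Z ++ Y :: Y :: Y - Y
id ++ Y :: Y :: Y - Y
id ++ Z :: Y :: Y - Y
id ++ id :: Y :: Y - Y
id ++ id :: Z :: Y - Y
id ++ id :: id :: Y - Y
id ++ id :: id :: Z - Y
id ++ id :: id :: id - Y
id ++ id :: id :: id - Z ++ Y
id ++ id :: id :: id - id ++ Y
id ++ id :: id :: id - id ++ Z
id ++ id :: id :: id - id ++ id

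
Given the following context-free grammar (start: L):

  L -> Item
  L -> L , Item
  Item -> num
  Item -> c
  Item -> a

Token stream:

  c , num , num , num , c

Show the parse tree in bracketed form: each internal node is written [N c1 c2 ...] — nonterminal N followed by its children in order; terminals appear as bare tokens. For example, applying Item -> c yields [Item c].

[L [L [L [L [L [Item c]] , [Item num]] , [Item num]] , [Item num]] , [Item c]]

L
L , Item
L , Item , Item
L , Item , Item , Item
L , Item , Item , Item , Item
Item , Item , Item , Item , Item
c , Item , Item , Item , Item
c , num , Item , Item , Item
c , num , num , Item , Item
c , num , num , num , Item
c , num , num , num , c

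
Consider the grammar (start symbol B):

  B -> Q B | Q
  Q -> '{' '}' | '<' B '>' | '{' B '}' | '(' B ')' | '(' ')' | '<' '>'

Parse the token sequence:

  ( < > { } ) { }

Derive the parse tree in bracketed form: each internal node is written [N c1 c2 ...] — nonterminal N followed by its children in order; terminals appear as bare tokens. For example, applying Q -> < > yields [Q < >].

B
Q B
( B ) B
( Q B ) B
( < > B ) B
( < > Q ) B
( < > { } ) B
( < > { } ) Q
( < > { } ) { }

[B [Q ( [B [Q < >] [B [Q { }]]] )] [B [Q { }]]]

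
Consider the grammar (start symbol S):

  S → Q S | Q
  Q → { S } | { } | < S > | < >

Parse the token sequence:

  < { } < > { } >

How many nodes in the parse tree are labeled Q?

4

[S [Q < [S [Q { }] [S [Q < >] [S [Q { }]]]] >]]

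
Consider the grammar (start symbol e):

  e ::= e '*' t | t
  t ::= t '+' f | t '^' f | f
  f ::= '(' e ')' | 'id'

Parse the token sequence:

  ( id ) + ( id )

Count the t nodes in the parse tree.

[e [t [t [f ( [e [t [f id]]] )]] + [f ( [e [t [f id]]] )]]]

4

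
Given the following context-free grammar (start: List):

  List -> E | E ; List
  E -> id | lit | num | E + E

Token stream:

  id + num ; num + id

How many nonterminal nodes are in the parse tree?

8

[List [E [E id] + [E num]] ; [List [E [E num] + [E id]]]]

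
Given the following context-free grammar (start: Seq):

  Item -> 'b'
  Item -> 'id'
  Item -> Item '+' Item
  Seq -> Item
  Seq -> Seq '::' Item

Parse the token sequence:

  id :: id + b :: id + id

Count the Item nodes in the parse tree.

[Seq [Seq [Seq [Item id]] :: [Item [Item id] + [Item b]]] :: [Item [Item id] + [Item id]]]

7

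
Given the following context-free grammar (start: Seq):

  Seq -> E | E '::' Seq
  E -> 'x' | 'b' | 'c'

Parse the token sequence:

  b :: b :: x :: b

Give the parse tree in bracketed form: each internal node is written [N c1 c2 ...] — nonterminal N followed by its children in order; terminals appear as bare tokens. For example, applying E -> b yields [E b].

[Seq [E b] :: [Seq [E b] :: [Seq [E x] :: [Seq [E b]]]]]

Seq
E :: Seq
b :: Seq
b :: E :: Seq
b :: b :: Seq
b :: b :: E :: Seq
b :: b :: x :: Seq
b :: b :: x :: E
b :: b :: x :: b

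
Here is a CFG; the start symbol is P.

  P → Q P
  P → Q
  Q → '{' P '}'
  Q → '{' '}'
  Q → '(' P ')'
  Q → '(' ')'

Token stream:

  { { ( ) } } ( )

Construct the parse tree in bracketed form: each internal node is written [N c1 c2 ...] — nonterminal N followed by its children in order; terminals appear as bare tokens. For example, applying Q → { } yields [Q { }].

P
Q P
{ P } P
{ Q } P
{ { P } } P
{ { Q } } P
{ { ( ) } } P
{ { ( ) } } Q
{ { ( ) } } ( )

[P [Q { [P [Q { [P [Q ( )]] }]] }] [P [Q ( )]]]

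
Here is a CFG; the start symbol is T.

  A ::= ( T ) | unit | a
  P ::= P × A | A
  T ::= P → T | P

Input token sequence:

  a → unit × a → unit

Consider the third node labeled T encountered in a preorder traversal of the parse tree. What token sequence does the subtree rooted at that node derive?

[T [P [A a]] → [T [P [P [A unit]] × [A a]] → [T [P [A unit]]]]]

unit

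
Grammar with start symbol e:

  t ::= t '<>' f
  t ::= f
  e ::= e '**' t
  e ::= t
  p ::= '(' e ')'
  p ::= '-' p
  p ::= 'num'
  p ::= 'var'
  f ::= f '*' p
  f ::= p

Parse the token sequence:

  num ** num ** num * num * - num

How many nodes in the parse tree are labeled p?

[e [e [e [t [f [p num]]]] ** [t [f [p num]]]] ** [t [f [f [f [p num]] * [p num]] * [p - [p num]]]]]

6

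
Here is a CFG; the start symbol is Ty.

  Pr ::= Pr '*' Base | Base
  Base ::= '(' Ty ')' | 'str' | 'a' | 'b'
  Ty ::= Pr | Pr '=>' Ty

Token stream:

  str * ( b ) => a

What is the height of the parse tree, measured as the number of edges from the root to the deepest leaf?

[Ty [Pr [Pr [Base str]] * [Base ( [Ty [Pr [Base b]]] )]] => [Ty [Pr [Base a]]]]

6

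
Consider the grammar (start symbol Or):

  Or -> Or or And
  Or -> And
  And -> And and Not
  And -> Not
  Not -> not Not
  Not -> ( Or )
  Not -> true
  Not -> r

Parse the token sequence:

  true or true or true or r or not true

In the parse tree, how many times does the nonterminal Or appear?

[Or [Or [Or [Or [Or [And [Not true]]] or [And [Not true]]] or [And [Not true]]] or [And [Not r]]] or [And [Not not [Not true]]]]

5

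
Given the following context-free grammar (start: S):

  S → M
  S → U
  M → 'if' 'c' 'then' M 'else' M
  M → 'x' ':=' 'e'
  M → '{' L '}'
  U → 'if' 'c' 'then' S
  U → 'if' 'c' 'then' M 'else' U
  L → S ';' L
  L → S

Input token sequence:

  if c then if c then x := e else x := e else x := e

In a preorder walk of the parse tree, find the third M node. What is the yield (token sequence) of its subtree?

[S [M if c then [M if c then [M x := e] else [M x := e]] else [M x := e]]]

x := e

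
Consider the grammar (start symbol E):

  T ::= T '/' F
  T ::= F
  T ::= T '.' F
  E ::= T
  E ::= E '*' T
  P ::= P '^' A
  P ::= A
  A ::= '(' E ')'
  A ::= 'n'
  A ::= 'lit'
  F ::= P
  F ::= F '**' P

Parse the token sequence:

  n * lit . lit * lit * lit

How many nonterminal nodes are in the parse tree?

24

[E [E [E [E [T [F [P [A n]]]]] * [T [T [F [P [A lit]]]] . [F [P [A lit]]]]] * [T [F [P [A lit]]]]] * [T [F [P [A lit]]]]]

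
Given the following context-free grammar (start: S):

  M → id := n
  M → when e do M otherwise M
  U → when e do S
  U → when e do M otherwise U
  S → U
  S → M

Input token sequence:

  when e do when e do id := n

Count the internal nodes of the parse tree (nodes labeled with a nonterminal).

[S [U when e do [S [U when e do [S [M id := n]]]]]]

6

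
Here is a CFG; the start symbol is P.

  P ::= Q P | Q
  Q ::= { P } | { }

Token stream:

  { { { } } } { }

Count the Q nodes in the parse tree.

4

[P [Q { [P [Q { [P [Q { }]] }]] }] [P [Q { }]]]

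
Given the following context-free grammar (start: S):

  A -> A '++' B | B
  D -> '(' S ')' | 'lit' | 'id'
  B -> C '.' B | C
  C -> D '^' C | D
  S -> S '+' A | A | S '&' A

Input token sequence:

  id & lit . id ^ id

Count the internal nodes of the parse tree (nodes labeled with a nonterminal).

[S [S [A [B [C [D id]]]]] & [A [B [C [D lit]] . [B [C [D id] ^ [C [D id]]]]]]]

15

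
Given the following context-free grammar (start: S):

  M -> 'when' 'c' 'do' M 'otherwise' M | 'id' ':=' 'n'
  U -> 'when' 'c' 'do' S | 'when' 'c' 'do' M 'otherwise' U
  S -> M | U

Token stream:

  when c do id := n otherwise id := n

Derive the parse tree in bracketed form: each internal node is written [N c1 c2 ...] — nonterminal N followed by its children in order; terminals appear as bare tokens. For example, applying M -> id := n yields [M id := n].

S
M
when c do M otherwise M
when c do id := n otherwise M
when c do id := n otherwise id := n

[S [M when c do [M id := n] otherwise [M id := n]]]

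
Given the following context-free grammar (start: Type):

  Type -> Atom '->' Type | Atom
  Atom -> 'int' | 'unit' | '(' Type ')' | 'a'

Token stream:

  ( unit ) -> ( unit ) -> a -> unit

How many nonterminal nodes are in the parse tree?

12

[Type [Atom ( [Type [Atom unit]] )] -> [Type [Atom ( [Type [Atom unit]] )] -> [Type [Atom a] -> [Type [Atom unit]]]]]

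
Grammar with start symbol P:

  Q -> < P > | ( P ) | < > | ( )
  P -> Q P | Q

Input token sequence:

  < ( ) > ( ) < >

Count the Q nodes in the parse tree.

[P [Q < [P [Q ( )]] >] [P [Q ( )] [P [Q < >]]]]

4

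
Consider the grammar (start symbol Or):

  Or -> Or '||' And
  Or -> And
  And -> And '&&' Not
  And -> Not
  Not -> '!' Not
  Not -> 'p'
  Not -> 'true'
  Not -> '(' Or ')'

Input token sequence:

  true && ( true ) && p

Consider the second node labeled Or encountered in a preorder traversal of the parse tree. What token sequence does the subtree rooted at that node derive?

[Or [And [And [And [Not true]] && [Not ( [Or [And [Not true]]] )]] && [Not p]]]

true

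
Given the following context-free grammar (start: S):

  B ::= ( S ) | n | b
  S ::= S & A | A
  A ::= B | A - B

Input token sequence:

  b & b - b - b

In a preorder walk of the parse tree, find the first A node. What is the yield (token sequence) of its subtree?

[S [S [A [B b]]] & [A [A [A [B b]] - [B b]] - [B b]]]

b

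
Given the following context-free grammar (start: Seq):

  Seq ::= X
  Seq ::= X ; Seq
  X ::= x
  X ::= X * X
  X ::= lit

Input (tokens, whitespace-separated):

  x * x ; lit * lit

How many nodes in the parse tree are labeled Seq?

[Seq [X [X x] * [X x]] ; [Seq [X [X lit] * [X lit]]]]

2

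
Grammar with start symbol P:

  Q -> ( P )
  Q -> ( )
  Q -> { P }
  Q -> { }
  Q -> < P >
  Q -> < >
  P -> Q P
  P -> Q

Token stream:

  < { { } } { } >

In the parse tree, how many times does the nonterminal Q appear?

4

[P [Q < [P [Q { [P [Q { }]] }] [P [Q { }]]] >]]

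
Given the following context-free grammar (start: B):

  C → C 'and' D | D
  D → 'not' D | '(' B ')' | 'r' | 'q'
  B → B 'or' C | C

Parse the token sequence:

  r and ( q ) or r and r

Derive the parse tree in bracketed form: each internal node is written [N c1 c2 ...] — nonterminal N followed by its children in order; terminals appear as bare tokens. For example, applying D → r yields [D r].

[B [B [C [C [D r]] and [D ( [B [C [D q]]] )]]] or [C [C [D r]] and [D r]]]

B
B or C
C or C
C and D or C
D and D or C
r and D or C
r and ( B ) or C
r and ( C ) or C
r and ( D ) or C
r and ( q ) or C
r and ( q ) or C and D
r and ( q ) or D and D
r and ( q ) or r and D
r and ( q ) or r and r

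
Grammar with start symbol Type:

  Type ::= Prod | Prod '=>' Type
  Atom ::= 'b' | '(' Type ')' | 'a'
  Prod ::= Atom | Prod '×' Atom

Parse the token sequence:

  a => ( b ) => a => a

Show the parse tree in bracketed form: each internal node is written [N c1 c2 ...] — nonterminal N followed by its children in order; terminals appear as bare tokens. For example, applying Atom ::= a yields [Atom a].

[Type [Prod [Atom a]] => [Type [Prod [Atom ( [Type [Prod [Atom b]]] )]] => [Type [Prod [Atom a]] => [Type [Prod [Atom a]]]]]]

Type
Prod => Type
Atom => Type
a => Type
a => Prod => Type
a => Atom => Type
a => ( Type ) => Type
a => ( Prod ) => Type
a => ( Atom ) => Type
a => ( b ) => Type
a => ( b ) => Prod => Type
a => ( b ) => Atom => Type
a => ( b ) => a => Type
a => ( b ) => a => Prod
a => ( b ) => a => Atom
a => ( b ) => a => a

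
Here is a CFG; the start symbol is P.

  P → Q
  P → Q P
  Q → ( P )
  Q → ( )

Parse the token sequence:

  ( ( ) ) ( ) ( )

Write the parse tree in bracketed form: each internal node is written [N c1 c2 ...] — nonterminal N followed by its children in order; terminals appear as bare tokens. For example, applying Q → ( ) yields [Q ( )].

[P [Q ( [P [Q ( )]] )] [P [Q ( )] [P [Q ( )]]]]

P
Q P
( P ) P
( Q ) P
( ( ) ) P
( ( ) ) Q P
( ( ) ) ( ) P
( ( ) ) ( ) Q
( ( ) ) ( ) ( )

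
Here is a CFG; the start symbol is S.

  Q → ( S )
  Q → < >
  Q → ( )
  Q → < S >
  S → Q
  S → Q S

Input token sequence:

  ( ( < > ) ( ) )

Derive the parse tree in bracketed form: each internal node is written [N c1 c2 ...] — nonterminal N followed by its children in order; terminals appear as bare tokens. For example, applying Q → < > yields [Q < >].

[S [Q ( [S [Q ( [S [Q < >]] )] [S [Q ( )]]] )]]

S
Q
( S )
( Q S )
( ( S ) S )
( ( Q ) S )
( ( < > ) S )
( ( < > ) Q )
( ( < > ) ( ) )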